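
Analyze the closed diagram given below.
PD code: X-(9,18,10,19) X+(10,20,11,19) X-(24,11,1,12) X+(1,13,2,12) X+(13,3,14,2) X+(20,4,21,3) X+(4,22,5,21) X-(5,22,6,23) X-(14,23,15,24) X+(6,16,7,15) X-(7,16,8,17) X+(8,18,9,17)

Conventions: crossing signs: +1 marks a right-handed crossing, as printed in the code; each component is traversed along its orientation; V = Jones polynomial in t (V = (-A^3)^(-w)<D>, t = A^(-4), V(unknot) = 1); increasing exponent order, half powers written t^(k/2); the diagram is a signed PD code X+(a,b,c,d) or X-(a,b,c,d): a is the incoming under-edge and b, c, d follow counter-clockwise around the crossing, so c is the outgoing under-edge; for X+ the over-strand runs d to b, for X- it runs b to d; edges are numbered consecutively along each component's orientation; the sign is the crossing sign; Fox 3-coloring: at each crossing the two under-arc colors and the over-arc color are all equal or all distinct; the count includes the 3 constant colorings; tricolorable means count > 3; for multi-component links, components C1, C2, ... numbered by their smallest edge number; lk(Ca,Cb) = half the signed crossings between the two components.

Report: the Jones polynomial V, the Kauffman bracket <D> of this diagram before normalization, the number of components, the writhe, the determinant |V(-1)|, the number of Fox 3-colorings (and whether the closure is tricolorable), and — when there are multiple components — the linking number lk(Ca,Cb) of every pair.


Jones polynomial: V(t) = 1
<D> = A^6; writhe +2
components 1, writhe +2 (12 crossings)
3-colorings: 3 of 3^12, det 1 — not tricolorable
note: w = +2 (over 12 crossings) is diagram-only; (-A^3)^(-2) removes it from V


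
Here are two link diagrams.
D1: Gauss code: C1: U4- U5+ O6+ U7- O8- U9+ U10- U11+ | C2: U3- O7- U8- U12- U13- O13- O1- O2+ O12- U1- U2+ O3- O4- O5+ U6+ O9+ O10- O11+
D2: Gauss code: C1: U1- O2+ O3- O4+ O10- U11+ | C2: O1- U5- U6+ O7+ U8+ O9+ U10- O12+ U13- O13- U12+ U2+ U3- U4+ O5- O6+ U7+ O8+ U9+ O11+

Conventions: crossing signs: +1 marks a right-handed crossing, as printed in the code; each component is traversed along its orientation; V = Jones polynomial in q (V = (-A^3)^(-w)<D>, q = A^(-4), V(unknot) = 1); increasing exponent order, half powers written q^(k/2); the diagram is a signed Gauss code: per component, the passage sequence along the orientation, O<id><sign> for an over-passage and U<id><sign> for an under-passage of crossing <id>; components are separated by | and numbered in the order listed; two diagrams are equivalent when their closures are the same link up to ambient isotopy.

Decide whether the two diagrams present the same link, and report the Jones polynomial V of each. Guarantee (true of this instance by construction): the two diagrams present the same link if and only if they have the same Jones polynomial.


same link: no
V(D1) = q^(-7/2) - 2q^(-5/2) + q^(-3/2) - 2q^(-1/2) + q^(1/2) - q^(3/2)  [13 crossings, <D> = A^-15 - A^-11 + 2A^-7 - A^-3 + 2A - A^5, w = -3]
D2 (bracket -A^-9 + A^-1 + A^3 + A^7; 13 crossings at w = +3): V = -q^(1/2) - q^(3/2) - q^(5/2) + q^(9/2)
note: V(q) takes 2 values over 2 diagrams, fixing the grouping


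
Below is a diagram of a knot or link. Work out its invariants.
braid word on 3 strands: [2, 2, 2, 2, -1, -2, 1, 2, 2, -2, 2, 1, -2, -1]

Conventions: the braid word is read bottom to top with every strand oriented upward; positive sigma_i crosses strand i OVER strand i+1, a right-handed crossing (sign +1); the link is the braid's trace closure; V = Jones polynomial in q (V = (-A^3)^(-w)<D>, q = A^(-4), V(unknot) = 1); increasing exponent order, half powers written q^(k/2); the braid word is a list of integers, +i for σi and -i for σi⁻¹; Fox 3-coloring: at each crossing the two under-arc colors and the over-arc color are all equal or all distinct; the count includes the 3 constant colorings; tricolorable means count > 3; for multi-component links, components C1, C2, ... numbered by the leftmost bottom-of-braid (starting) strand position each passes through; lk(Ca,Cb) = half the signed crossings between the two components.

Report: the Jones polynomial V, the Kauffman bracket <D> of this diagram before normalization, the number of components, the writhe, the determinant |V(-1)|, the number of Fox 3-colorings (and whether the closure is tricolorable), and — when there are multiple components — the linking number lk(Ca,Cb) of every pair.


Jones polynomial: V(q) = 1 + 2q^2 - q^3 + 2q^4 - 2q^5 + 2q^6 - q^7 + q^8
<D> = A^-20 - A^-16 + 2A^-12 - 2A^-8 + 2A^-4 - 1 + 2A^4 + A^12; writhe +4
components 3, writhe +4 (14 crossings)
linking number lk(C1,C2) = 0
lk(C1,C3): -1
lk(C2,C3) = +3
3-colorings: 9 of 3^14, det 12 — tricolorable
note: det 12 = |V(-1)|; divisible by 3, so tricolorable


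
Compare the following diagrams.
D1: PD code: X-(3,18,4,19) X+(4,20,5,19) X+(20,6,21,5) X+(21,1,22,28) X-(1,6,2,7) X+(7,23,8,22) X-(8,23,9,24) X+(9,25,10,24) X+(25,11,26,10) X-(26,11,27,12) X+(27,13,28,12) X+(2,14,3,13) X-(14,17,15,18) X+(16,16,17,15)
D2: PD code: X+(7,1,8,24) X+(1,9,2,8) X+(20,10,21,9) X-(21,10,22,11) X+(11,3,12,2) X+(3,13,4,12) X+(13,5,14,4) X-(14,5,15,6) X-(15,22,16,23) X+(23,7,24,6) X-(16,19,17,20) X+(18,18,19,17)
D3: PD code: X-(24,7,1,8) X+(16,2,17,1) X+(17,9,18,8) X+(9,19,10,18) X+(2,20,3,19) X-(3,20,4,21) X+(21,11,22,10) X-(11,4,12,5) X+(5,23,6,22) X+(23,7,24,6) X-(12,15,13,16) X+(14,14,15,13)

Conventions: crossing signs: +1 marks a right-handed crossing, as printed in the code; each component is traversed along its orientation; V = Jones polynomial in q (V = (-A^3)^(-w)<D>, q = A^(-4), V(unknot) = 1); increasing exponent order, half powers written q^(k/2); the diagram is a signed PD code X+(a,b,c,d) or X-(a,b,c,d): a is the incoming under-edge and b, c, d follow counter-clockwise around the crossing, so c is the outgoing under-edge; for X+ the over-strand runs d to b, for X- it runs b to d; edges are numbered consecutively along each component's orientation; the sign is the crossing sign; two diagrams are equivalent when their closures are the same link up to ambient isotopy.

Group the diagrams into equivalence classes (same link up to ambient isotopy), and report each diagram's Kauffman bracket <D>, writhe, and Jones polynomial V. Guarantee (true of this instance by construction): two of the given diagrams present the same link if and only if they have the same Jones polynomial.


grouping into links: {D1} | {D2} | {D3}
V(D1) = q - q^2 + 2q^3 - q^4 + q^5 - q^6  (w +4, c 14, <D> = -A^-12 + A^-8 - A^-4 + 2 - A^4 + A^8)
V(D2) = q^2 + q^4 - q^5 + q^6 - q^7  (w +4, c 12, <D> = -A^-16 + A^-12 - A^-8 + A^-4 + A^4)
V(D3) = q + q^3 - q^4  [12 crossings, <D> = -A^-4 + 1 + A^8, w = +4]
why: comparing 3 Jones polynomials yields 3 groups


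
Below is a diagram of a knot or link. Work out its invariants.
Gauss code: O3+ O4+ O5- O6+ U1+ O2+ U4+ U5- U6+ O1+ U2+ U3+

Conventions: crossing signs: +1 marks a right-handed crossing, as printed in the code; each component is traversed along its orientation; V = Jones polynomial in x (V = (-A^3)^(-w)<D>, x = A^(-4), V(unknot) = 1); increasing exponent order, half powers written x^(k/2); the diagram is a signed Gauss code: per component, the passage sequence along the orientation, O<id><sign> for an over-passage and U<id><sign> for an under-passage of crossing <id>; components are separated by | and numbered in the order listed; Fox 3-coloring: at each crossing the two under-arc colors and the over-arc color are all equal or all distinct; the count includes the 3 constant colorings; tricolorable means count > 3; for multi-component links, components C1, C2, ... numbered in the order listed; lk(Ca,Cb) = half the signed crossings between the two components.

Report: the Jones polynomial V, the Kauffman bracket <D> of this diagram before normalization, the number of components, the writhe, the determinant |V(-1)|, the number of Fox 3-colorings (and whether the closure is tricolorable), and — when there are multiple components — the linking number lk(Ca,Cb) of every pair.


V = x + x^3 - x^4
<D> = -A^-4 + 1 + A^8 (w = +4)
1 component over 6 crossings, w = +4
9 Fox colorings among 3^6, |V(-1)| = 3: tricolorable
why: V spans 3 powers of x: at least 3 crossings in any diagram


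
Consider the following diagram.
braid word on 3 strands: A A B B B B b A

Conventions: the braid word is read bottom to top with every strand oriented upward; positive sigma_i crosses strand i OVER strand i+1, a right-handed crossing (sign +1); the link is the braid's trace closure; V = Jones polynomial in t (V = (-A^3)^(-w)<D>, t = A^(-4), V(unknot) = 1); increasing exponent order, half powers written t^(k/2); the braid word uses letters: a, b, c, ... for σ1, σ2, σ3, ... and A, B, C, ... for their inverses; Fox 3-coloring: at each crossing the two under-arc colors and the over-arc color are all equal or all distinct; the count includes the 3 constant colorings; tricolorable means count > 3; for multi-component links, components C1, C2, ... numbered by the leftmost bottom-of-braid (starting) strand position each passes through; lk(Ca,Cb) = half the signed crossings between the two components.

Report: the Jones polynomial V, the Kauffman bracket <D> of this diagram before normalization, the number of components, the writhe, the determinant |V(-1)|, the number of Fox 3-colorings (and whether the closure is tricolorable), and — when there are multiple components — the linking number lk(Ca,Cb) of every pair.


V = t^-8 - 2t^-7 + t^-6 - 2t^-5 + 2t^-4 + t^-2
<D> = A^-10 + 2A^-2 - 2A^2 + A^6 - 2A^10 + A^14 (w = -6)
1 component over 8 crossings, w = -6
27 Fox colorings among 3^8, |V(-1)| = 9: tricolorable
why: inverse pairs cancel, leaving σ1⁻¹ σ1⁻¹ σ2⁻¹ σ2⁻¹ σ2⁻¹ σ1⁻¹


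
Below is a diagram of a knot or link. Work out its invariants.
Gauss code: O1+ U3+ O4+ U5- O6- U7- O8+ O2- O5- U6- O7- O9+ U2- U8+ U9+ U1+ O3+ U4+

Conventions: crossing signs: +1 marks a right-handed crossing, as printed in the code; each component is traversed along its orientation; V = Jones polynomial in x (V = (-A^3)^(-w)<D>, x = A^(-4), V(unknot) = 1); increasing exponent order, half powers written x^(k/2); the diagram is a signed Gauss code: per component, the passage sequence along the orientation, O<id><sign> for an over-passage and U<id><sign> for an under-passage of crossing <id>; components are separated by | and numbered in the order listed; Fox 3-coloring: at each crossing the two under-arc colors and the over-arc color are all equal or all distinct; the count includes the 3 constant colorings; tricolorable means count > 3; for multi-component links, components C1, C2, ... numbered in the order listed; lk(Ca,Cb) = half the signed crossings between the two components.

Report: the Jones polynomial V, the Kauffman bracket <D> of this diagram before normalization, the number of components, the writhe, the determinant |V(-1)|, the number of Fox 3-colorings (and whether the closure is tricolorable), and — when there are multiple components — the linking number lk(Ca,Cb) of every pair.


V = -x^-3 + x^-2 - x^-1 + 3 - x + x^2 - x^3
<D> = A^-9 - A^-5 + A^-1 - 3A^3 + A^7 - A^11 + A^15 (w = +1)
1 component over 9 crossings, w = +1
27 Fox colorings among 3^9, |V(-1)| = 9: tricolorable
why: w = +1 (over 9 crossings) is diagram-only; (-A^3)^(-1) removes it from V


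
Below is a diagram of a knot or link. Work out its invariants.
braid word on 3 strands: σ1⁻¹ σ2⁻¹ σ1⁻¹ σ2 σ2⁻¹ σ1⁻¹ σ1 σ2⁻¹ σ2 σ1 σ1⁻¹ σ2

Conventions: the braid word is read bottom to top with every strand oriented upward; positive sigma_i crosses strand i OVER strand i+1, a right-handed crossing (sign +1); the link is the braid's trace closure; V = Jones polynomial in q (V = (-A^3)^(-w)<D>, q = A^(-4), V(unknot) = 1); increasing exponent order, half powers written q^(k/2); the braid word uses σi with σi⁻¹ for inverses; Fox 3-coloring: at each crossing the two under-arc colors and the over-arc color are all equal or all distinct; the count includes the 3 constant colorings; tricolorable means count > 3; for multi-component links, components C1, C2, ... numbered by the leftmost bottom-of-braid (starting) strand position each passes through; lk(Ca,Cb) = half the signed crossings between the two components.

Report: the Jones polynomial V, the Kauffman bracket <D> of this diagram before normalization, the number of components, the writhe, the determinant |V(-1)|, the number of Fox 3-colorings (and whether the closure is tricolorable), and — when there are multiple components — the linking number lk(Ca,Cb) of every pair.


Jones polynomial: V(q) = 1
<D> = A^-6; writhe -2
components 1, writhe -2 (12 crossings)
3-colorings: 3 of 3^12, det 1 — not tricolorable
note: free reduction leaves σ1⁻¹ σ2⁻¹ σ1⁻¹ σ2 of the original 12 letters


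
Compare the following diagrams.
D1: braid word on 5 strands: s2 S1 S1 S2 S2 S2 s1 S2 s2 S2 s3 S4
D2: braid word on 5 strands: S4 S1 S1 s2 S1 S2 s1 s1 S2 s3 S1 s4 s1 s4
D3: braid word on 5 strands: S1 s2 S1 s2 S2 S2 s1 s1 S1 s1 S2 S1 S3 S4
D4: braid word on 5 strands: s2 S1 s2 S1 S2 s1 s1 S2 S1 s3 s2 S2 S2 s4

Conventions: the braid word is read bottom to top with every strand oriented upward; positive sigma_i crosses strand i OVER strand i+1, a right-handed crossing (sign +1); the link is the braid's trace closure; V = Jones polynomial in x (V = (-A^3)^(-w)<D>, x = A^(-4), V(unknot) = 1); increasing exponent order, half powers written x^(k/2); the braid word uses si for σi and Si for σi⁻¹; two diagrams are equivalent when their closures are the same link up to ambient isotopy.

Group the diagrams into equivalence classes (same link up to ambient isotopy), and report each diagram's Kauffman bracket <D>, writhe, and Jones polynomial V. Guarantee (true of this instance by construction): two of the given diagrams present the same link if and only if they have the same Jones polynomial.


equivalence classes: {D1} | {D2, D3, D4}
D1 (bracket A^-8 + 1 - A^4; 12 crossings at w = -4): V = -x^-4 + x^-3 + x^-1
V(D2) = -x^-5 + x^-4 - x^-3 + 2x^-2 - x^-1 + 2 - x  (w 0, c 14, <D> = -A^-4 + 2 - A^4 + 2A^8 - A^12 + A^16 - A^20)
V(D3) = -x^-5 + x^-4 - x^-3 + 2x^-2 - x^-1 + 2 - x  (w -4, c 14, <D> = -A^-16 + 2A^-12 - A^-8 + 2A^-4 - 1 + A^4 - A^8)
D4 (bracket -A^-4 + 2 - A^4 + 2A^8 - A^12 + A^16 - A^20; 14 crossings at w = 0): V = -x^-5 + x^-4 - x^-3 + 2x^-2 - x^-1 + 2 - x
observation: 2 values of V(x) split the 4 diagrams


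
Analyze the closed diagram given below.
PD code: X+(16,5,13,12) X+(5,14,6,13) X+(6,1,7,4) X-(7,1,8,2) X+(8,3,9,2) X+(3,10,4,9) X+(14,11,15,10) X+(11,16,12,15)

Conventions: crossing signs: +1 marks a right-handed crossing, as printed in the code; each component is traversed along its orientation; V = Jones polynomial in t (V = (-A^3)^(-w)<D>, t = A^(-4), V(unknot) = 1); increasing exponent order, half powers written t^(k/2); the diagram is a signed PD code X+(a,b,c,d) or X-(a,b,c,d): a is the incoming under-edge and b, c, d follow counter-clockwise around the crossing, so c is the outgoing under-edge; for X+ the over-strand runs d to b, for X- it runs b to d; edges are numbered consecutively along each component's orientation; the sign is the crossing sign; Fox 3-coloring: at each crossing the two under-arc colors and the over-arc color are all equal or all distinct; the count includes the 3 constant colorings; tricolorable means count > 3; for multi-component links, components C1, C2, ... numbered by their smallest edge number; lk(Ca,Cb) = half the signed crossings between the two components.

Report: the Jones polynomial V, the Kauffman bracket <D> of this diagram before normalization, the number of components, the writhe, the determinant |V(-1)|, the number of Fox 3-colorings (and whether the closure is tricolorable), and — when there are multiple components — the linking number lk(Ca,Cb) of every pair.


V = t^2 + 2t^4 - t^5 + 2t^6 - t^7 + t^8
<D> = A^-14 - A^-10 + 2A^-6 - A^-2 + 2A^2 + A^10 (w = +6)
3 components over 8 crossings, w = +6
lk(C1,C2): +1
lk(C1,C3) = 0
linking number lk(C2,C3) = +2
3 Fox colorings among 3^8, |V(-1)| = 8: not tricolorable
why: the span of V is 6, within the link bound 8 + 3 - 1


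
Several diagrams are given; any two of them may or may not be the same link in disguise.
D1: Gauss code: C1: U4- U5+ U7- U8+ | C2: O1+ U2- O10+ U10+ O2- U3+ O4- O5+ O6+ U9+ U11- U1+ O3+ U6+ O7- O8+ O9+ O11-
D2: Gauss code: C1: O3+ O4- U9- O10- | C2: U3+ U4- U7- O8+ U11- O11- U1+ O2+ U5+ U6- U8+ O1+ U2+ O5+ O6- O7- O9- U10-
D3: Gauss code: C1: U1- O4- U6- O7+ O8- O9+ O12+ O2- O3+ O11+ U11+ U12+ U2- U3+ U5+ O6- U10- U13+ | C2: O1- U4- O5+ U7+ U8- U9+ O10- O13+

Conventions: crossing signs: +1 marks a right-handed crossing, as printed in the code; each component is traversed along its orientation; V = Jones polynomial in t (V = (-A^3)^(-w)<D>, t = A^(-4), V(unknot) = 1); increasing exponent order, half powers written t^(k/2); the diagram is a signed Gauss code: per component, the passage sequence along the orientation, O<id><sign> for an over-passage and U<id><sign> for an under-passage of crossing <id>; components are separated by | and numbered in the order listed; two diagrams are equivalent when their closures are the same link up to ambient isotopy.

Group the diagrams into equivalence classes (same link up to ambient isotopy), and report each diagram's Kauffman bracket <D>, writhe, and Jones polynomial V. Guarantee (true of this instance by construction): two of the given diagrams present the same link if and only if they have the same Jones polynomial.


grouping into links: {D1} | {D2} | {D3}
V(D1) = -t^(1/2) - t^(3/2) - t^(5/2) + t^(9/2)  (w +3, c 11, <D> = -A^-9 + A^-1 + A^3 + A^7)
V(D2) = -t^(-3/2) - 2t^(1/2) + t^(3/2) - t^(5/2) + t^(7/2)  (w -1, c 11, <D> = -A^-17 + A^-13 - A^-9 + 2A^-5 + A^3)
V(D3) = t^(-7/2) - 2t^(-5/2) + t^(-3/2) - 2t^(-1/2) + t^(1/2) - t^(3/2)  (w +1, c 13, <D> = A^-3 - A + 2A^5 - A^9 + 2A^13 - A^17)
key observation: 3 values of V(t) split the 3 diagrams


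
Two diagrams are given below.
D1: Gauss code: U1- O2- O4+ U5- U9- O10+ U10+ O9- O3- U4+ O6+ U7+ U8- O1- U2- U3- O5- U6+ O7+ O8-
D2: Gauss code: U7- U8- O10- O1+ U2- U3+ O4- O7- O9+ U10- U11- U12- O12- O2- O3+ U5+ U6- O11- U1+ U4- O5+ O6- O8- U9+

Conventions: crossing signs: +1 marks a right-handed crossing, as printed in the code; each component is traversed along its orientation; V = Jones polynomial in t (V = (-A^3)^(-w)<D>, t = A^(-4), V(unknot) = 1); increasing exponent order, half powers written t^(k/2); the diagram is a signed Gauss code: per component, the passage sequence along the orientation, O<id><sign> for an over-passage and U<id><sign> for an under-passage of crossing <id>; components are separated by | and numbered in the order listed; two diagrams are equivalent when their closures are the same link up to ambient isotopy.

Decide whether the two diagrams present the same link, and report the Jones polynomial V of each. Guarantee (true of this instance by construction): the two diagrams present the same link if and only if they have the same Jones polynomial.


equivalent: yes
D1 (bracket A^-6; 10 crossings at w = -2): V = 1
D2 (bracket A^-12; 12 crossings at w = -4): V = 1
key observation: Reidemeister moves carry D1 (10 crossings) to D2 (12)


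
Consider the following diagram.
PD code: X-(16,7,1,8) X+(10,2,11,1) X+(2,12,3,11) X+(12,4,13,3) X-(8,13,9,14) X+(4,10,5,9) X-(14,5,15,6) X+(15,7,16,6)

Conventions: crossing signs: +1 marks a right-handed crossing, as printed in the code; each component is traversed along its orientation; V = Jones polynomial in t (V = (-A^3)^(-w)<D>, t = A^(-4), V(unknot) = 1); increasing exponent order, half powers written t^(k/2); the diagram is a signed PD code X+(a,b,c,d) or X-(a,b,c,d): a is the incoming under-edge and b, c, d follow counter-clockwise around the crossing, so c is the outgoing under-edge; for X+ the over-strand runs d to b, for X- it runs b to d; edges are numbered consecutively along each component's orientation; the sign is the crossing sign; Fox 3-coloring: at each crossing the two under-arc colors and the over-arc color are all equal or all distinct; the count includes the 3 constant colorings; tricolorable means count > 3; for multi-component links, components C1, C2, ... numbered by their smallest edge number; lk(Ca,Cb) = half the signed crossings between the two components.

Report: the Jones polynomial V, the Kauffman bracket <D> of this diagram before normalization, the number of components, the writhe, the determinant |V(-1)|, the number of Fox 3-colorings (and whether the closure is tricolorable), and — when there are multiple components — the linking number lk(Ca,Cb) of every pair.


V = t^-1 - 1 + 2t - 2t^2 + 2t^3 - 2t^4 + t^5
<D> = A^-14 - 2A^-10 + 2A^-6 - 2A^-2 + 2A^2 - A^6 + A^10 (w = +2)
1 component over 8 crossings, w = +2
3 Fox colorings among 3^8, |V(-1)| = 11: not tricolorable
why: |V(-1)| = 11: so not tricolorable, since 3 does not divide 11


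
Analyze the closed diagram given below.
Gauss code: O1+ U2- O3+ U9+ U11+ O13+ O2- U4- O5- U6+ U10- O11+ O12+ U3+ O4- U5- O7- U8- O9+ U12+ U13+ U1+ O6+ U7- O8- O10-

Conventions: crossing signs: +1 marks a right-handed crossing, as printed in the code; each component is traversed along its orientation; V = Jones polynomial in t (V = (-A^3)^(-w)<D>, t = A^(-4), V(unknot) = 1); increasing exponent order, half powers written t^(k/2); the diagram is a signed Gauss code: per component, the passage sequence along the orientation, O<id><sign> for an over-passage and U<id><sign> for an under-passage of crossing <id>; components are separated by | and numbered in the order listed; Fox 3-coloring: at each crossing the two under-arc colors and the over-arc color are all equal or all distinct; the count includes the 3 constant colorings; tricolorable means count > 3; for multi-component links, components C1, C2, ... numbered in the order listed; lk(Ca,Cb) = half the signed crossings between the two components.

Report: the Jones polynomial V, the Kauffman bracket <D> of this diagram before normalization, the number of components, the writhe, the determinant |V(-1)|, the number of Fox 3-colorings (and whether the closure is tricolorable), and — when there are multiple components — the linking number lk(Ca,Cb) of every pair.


V = -t^-5 + 3t^-4 - 5t^-3 + 8t^-2 - 9t^-1 + 10 - 9t + 6t^2 - 4t^3 + 2t^4
<D> = -2A^-13 + 4A^-9 - 6A^-5 + 9A^-1 - 10A^3 + 9A^7 - 8A^11 + 5A^15 - 3A^19 + A^23 (w = +1)
1 component over 13 crossings, w = +1
9 Fox colorings among 3^13, |V(-1)| = 57: tricolorable
why: V spans 9 powers of t: at least 9 crossings in any diagram


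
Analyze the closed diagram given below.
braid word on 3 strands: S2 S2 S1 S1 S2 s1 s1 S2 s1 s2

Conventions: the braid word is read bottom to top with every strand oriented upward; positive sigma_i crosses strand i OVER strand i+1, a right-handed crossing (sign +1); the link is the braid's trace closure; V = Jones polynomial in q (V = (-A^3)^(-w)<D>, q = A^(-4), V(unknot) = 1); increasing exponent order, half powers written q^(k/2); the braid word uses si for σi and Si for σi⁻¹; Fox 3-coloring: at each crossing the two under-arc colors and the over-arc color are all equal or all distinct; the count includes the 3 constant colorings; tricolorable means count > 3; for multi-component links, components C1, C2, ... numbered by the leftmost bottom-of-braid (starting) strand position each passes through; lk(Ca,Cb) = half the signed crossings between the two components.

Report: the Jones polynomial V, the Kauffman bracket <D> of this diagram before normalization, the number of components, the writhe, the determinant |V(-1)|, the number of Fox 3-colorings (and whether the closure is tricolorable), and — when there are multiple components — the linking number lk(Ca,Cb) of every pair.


V = -q^-5 + q^-4 - q^-3 + 2q^-2 - q^-1 + 2 - q
<D> = -A^-10 + 2A^-6 - A^-2 + 2A^2 - A^6 + A^10 - A^14 (w = -2)
1 component over 10 crossings, w = -2
9 Fox colorings among 3^10, |V(-1)| = 9: tricolorable
why: |V(-1)| = 9: so tricolorable, since 3 divides 9


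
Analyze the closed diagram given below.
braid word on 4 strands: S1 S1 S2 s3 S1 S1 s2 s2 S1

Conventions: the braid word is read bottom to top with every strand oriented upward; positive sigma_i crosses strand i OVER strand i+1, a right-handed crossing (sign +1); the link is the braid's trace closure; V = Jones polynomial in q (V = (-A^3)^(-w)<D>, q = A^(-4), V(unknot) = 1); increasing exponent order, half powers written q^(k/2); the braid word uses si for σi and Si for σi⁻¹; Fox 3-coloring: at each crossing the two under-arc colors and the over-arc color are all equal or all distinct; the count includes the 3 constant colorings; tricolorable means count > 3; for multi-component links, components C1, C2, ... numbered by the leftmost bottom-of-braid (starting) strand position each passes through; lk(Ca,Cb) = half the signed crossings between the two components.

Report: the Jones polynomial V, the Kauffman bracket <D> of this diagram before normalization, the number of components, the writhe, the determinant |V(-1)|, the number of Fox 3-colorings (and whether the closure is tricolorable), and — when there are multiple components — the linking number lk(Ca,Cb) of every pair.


V(q) = -q^-6 + q^-5 - q^-4 + 2q^-3 - q^-2 + q^-1
bracket: -A^-5 + A^-1 - 2A^3 + A^7 - A^11 + A^15, w = -3
1 component, writhe -3, over 9 crossings
det 7, colorings 3 of 3^9 — not tricolorable
observation: det 7 = |V(-1)|; not divisible by 3, so not tricolorable


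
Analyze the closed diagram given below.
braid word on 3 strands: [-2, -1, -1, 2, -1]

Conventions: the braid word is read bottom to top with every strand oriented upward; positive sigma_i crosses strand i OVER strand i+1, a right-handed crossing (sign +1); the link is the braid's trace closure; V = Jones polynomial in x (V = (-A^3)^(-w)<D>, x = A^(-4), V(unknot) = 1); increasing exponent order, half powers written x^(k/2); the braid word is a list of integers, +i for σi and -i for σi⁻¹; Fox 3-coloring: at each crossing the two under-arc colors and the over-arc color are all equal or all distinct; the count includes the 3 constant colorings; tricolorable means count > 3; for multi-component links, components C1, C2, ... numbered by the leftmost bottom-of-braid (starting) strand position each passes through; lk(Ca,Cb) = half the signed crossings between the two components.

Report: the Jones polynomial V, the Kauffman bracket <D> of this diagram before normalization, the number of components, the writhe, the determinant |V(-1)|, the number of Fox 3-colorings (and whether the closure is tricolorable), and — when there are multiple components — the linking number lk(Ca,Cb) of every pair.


Jones polynomial: V(x) = -x^(-5/2) - x^(-1/2)
<D> = A^-7 + A; writhe -3
components 2, writhe -3 (5 crossings)
linking number lk(C1,C2) = -1
3-colorings: 3 of 3^5, det 2 — not tricolorable
note: summing lk over 1 pair gives -1


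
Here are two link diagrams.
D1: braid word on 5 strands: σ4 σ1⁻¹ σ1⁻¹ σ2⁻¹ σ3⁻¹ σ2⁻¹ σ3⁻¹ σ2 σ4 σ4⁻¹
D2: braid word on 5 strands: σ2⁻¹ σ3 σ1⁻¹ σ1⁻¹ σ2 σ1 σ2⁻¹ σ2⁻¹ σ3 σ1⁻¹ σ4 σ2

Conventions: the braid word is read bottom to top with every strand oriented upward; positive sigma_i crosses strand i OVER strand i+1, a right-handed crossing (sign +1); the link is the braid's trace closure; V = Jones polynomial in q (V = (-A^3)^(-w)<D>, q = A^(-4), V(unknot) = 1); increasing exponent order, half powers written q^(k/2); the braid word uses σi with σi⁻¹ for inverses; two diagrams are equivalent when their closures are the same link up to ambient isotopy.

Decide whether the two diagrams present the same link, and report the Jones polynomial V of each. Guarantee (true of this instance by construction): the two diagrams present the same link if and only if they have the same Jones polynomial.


equivalent: no
D1 (bracket A^-8 + 2 + A^8; 10 crossings at w = -4): V = q^-5 + 2q^-3 + q^-1
V(D2) = q^-5 - q^-4 + 2q^-3 - q^-2 + 2q^-1 + q  [12 crossings, <D> = A^-4 + 2A^4 - A^8 + 2A^12 - A^16 + A^20, w = 0]
observation: V(q) takes 2 values over 2 diagrams, fixing the grouping


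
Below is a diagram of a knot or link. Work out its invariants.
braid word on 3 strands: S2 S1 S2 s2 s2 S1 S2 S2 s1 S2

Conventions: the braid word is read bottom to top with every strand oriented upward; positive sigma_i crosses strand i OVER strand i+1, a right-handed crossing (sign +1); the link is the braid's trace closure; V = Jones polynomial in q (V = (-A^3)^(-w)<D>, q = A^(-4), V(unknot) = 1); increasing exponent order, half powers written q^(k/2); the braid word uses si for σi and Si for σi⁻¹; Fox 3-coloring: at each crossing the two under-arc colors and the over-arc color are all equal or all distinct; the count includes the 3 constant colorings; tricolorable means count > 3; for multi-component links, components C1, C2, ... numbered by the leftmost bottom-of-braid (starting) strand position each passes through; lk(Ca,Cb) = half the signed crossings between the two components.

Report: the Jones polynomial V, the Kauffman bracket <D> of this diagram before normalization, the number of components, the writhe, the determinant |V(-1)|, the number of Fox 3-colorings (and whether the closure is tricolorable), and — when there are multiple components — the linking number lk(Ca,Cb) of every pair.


Jones polynomial: V(q) = q^-7 - 2q^-6 + 2q^-5 - 3q^-4 + 3q^-3 - 2q^-2 + 2q^-1
<D> = 2A^-8 - 2A^-4 + 3 - 3A^4 + 2A^8 - 2A^12 + A^16; writhe -4
components 1, writhe -4 (10 crossings)
3-colorings: 9 of 3^10, det 15 — tricolorable
note: V spans 6 powers of q: at least 6 crossings in any diagram


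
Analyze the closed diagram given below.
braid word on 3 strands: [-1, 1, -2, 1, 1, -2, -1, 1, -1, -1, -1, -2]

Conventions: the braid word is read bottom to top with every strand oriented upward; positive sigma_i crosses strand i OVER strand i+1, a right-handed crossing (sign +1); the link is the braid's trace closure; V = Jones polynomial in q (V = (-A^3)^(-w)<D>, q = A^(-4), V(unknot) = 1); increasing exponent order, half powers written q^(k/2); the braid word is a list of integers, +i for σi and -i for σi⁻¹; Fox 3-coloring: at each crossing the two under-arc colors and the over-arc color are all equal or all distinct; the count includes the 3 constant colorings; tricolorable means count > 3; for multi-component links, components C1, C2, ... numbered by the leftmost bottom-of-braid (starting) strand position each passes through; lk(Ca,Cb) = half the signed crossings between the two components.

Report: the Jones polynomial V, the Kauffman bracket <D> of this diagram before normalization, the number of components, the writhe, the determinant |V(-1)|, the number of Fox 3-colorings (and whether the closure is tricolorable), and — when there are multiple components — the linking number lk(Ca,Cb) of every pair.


V(q) = q^-7 - 2q^-6 + 2q^-5 - 3q^-4 + 3q^-3 - 2q^-2 + 2q^-1
bracket: 2A^-8 - 2A^-4 + 3 - 3A^4 + 2A^8 - 2A^12 + A^16, w = -4
1 component, writhe -4, over 12 crossings
det 15, colorings 9 of 3^12 — tricolorable
observation: |V(-1)| = 15: so tricolorable, since 3 divides 15


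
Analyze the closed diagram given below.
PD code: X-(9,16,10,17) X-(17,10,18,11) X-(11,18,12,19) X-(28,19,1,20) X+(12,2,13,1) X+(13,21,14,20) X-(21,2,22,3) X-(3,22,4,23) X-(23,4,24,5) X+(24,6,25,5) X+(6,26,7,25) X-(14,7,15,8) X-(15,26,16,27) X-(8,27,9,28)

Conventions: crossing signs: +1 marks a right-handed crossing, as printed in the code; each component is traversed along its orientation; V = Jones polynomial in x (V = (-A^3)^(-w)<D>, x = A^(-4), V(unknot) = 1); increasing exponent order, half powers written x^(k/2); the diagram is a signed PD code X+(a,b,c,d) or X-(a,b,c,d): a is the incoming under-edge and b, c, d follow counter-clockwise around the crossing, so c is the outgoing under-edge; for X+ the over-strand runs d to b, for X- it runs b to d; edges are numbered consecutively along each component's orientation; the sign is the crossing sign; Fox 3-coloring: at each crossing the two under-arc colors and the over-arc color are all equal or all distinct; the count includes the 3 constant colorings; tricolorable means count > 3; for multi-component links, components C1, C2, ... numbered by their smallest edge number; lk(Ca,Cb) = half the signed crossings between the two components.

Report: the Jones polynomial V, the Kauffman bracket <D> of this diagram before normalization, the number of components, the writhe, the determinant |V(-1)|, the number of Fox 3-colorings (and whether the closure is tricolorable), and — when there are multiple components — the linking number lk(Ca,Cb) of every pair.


Jones polynomial: V(x) = x^-8 - 2x^-7 + x^-6 - 2x^-5 + 2x^-4 + x^-2
<D> = A^-10 + 2A^-2 - 2A^2 + A^6 - 2A^10 + A^14; writhe -6
components 1, writhe -6 (14 crossings)
3-colorings: 27 of 3^14, det 9 — tricolorable
note: w = -6 shifts under R1 moves; the (-A^3)^(6) factor cancels that in V


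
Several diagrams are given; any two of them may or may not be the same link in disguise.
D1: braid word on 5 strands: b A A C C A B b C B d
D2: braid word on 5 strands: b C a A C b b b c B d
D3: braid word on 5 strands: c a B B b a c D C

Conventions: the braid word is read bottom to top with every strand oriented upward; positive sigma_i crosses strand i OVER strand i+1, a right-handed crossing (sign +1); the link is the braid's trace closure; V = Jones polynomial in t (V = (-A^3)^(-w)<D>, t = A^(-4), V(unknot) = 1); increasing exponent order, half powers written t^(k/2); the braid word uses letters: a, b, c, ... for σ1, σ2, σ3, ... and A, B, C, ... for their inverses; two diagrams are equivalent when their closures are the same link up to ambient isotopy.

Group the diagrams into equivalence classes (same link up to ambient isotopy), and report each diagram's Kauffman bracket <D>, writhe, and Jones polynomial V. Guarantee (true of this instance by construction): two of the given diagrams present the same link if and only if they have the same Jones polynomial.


equivalence classes: {D1} | {D2} | {D3}
D1 (bracket A^-9 + A^-5 + 2A^-1 - A^7 - A^11 - A^15 + A^19; 11 crossings at w = -5): V = -t^(-17/2) + t^(-15/2) + t^(-13/2) + t^(-11/2) - 2t^(-7/2) - t^(-5/2) - t^(-3/2)
V(D2) = -t^(1/2) - t^(3/2) - t^(5/2) + t^(9/2)  [11 crossings, <D> = -A^-9 + A^-1 + A^3 + A^7, w = +3]
V(D3) = -t^(1/2) - t^(5/2)  (w +1, c 9, <D> = A^-7 + A)
observation: 3 classes among 3 diagrams; unequal V(t) rules out equality


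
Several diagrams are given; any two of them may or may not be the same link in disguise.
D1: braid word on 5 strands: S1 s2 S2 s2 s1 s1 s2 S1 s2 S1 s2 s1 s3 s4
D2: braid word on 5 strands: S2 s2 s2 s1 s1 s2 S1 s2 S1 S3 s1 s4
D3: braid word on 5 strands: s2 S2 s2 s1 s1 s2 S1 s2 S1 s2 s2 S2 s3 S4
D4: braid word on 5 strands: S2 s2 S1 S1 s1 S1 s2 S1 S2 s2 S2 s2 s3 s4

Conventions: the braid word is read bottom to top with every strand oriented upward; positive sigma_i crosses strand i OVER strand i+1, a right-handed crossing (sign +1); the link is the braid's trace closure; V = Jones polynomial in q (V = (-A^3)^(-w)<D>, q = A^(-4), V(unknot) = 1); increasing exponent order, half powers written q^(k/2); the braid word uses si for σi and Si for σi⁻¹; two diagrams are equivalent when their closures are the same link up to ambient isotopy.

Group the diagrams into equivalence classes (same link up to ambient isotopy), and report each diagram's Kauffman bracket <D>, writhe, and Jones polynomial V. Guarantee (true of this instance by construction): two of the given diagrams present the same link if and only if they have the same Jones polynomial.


grouping into links: {D1, D3} | {D2} | {D4}
V(D1) = 2q - 2q^2 + 3q^3 - 3q^4 + 2q^5 - 2q^6 + q^7  (w +6, c 14, <D> = A^-10 - 2A^-6 + 2A^-2 - 3A^2 + 3A^6 - 2A^10 + 2A^14)
D2 (bracket -A^-12 + A^-8 - A^-4 + 2 - A^4 + A^8; 12 crossings at w = +4): V = q - q^2 + 2q^3 - q^4 + q^5 - q^6
V(D3) = 2q - 2q^2 + 3q^3 - 3q^4 + 2q^5 - 2q^6 + q^7  (w +4, c 14, <D> = A^-16 - 2A^-12 + 2A^-8 - 3A^-4 + 3 - 2A^4 + 2A^8)
V(D4) = -q^-4 + q^-3 + q^-1  [14 crossings, <D> = A^4 + A^12 - A^16, w = 0]
why: 3 classes among 4 diagrams; unequal V(q) rules out equality


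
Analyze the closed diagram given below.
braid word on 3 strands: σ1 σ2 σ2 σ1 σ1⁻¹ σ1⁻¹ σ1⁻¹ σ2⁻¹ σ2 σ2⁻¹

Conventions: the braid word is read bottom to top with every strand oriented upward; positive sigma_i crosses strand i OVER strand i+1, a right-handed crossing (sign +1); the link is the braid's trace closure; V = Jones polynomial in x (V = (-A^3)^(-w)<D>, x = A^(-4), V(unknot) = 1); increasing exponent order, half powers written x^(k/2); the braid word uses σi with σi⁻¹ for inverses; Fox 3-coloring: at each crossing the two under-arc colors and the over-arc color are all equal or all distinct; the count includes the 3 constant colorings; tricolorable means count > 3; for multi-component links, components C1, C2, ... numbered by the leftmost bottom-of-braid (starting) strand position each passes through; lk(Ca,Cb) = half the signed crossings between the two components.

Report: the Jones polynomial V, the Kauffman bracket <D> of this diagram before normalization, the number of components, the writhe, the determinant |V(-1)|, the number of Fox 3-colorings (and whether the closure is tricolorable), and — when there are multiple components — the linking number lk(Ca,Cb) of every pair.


Jones polynomial: V(x) = x^-2 - x^-1 + 1 - x + x^2
<D> = A^-8 - A^-4 + 1 - A^4 + A^8; writhe 0
components 1, writhe 0 (10 crossings)
3-colorings: 3 of 3^10, det 5 — not tricolorable
note: free reduction leaves σ1 σ2 σ2 σ1⁻¹ σ1⁻¹ σ2⁻¹ of the original 10 letters


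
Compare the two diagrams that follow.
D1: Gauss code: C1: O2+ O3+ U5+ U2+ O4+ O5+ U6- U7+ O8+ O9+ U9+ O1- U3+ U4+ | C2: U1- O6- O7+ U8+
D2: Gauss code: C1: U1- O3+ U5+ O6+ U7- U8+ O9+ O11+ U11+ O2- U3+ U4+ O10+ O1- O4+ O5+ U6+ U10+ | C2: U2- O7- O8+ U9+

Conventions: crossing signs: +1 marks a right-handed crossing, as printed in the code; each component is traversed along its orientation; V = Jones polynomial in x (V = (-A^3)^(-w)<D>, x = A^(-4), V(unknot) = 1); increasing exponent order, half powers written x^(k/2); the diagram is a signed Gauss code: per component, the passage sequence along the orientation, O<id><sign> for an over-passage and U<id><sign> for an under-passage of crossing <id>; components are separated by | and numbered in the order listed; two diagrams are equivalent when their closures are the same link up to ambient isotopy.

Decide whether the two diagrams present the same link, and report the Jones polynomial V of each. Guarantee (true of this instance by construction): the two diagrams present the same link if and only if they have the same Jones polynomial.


same link: yes
V(D1) = -x^(1/2) - x^(3/2) - x^(5/2) + x^(9/2)  [9 crossings, <D> = -A^-3 + A^5 + A^9 + A^13, w = +5]
D2 (bracket -A^-3 + A^5 + A^9 + A^13; 11 crossings at w = +5): V = -x^(1/2) - x^(3/2) - x^(5/2) + x^(9/2)
note: from 9 to 11 crossings by R-moves: one link, two diagrams


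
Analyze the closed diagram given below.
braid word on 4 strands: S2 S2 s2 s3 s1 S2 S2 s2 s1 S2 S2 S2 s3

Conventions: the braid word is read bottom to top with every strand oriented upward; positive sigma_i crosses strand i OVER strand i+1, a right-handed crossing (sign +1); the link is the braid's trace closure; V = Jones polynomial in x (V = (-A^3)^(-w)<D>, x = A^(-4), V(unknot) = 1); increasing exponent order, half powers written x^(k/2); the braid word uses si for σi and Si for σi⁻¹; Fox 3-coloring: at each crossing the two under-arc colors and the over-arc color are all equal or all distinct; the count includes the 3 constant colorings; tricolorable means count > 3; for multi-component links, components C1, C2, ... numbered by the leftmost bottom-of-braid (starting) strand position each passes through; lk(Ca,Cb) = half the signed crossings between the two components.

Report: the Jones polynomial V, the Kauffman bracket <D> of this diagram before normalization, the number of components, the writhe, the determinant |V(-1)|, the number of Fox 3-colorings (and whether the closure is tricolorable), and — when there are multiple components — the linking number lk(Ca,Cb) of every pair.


Jones polynomial: V(x) = -x^-6 + 3x^-5 - 4x^-4 + 6x^-3 - 7x^-2 + 6x^-1 - 5 + 4x - 2x^2 + x^3
<D> = -A^-15 + 2A^-11 - 4A^-7 + 5A^-3 - 6A + 7A^5 - 6A^9 + 4A^13 - 3A^17 + A^21; writhe -1
components 1, writhe -1 (13 crossings)
3-colorings: 9 of 3^13, det 39 — tricolorable
note: the word shrinks to σ2⁻¹ σ3 σ1 σ2⁻¹ σ1 σ2⁻¹ σ2⁻¹ σ2⁻¹ σ3 after cancelling
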